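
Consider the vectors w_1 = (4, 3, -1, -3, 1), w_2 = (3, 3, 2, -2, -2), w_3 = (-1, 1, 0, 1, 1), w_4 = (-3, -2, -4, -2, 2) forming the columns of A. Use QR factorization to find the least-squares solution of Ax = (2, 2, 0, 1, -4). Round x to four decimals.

w_1 = (4, 3, -1, -3, 1); ‖w_1‖ = 6.0000, so q_1 = (0.6667, 0.5000, -0.1667, -0.5000, 0.1667).
q_1·w_2 = 0.6667·3 + 0.5000·3 + (-0.1667)·2 + (-0.5000)·(-2) + 0.1667·(-2) = 3.8333.
u_2 = w_2 − 3.8333·q_1 = (0.4444, 1.0833, 2.6389, -0.0833, -2.6389).
‖u_2‖ = 3.9122, so q_2 = (0.1136, 0.2769, 0.6745, -0.0213, -0.6745).
q_1·w_3 = 0.6667·(-1) + 0.5000·1 + (-0.1667)·0 + (-0.5000)·1 + 0.1667·1 = -0.5000; q_2·w_3 = 0.1136·(-1) + 0.2769·1 + 0.6745·0 + (-0.0213)·1 + (-0.6745)·1 = -0.5325.
u_3 = w_3 + 0.5000·q_1 + 0.5325·q_2 = (-0.6062, 1.3975, 0.2759, 0.7387, 0.7241).
‖u_3‖ = 1.8618, so q_3 = (-0.3256, 0.7506, 0.1482, 0.3967, 0.3889).
q_1·w_4 = 0.6667·(-3) + 0.5000·(-2) + (-0.1667)·(-4) + (-0.5000)·(-2) + 0.1667·2 = -1.0000; q_2·w_4 = 0.1136·(-3) + 0.2769·(-2) + 0.6745·(-4) + (-0.0213)·(-2) + (-0.6745)·2 = -4.8992; q_3·w_4 = (-0.3256)·(-3) + 0.7506·(-2) + 0.1482·(-4) + 0.3967·(-2) + 0.3889·2 = -1.1327.
u_4 = w_4 + 1.0000·q_1 + 4.8992·q_2 + 1.1327·q_3 = (-2.1455, 0.7068, -0.6942, -2.1550, -0.6974).
‖u_4‖ = 3.2734, so q_4 = (-0.6554, 0.2159, -0.2121, -0.6583, -0.2130).
Qᵀb = (1.1667, 3.4578, -0.3090, -0.6852).
Back-substitute: x_4 = -0.6852/3.2734 = -0.2093.
x_3 = (-0.3090 + 1.1327·(-0.2093))/1.8618 = -0.2933.
x_2 = (3.4578 + 0.5325·(-0.2933) + 4.8992·(-0.2093))/3.9122 = 0.5818.
x_1 = (1.1667 − 3.8333·0.5818 + 0.5000·(-0.2933) + 1.0000·(-0.2093))/6.0000 = -0.2366.

x = (-0.2366, 0.5818, -0.2933, -0.2093)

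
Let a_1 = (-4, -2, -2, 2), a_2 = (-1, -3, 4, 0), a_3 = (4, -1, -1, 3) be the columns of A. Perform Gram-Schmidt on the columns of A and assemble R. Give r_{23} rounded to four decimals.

e_1 = a_1/‖a_1‖ = (-4, -2, -2, 2)/5.2915 = (-0.7559, -0.3780, -0.3780, 0.3780).
r_{12} = e_1·a_2 = 0.3780.
u_2 = a_2 − 0.3780·e_1 = (-0.7143, -2.8571, 4.1429, -0.1429).
‖u_2‖ = 5.0850, so e_2 = (-0.1405, -0.5619, 0.8147, -0.0281).
r_{23} = e_2·a_3 = -0.8990.

r_{23} = -0.8990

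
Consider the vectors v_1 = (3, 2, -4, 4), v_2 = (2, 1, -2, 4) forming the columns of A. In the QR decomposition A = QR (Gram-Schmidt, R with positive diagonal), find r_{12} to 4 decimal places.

e_1 = v_1/‖v_1‖ = (3, 2, -4, 4)/6.7082 = (0.4472, 0.2981, -0.5963, 0.5963).
r_{12} = e_1·v_2 = 4.7703.

r_{12} = 4.7703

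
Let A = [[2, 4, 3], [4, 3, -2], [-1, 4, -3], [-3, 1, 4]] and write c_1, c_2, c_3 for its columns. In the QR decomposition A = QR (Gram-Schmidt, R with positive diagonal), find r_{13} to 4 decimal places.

r_{13} = -2.0083

c_1 = (2, 4, -1, -3); ‖c_1‖ = 5.4772, so e_1 = (0.3651, 0.7303, -0.1826, -0.5477).
r_{13} = e_1·c_3 = -2.0083.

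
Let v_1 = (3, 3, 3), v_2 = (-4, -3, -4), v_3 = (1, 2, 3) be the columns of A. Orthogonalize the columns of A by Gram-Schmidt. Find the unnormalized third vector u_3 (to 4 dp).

v_1 = (3, 3, 3); ‖v_1‖ = 5.1962, so e_1 = (0.5774, 0.5774, 0.5774).
e_1·v_2 = 0.5774·(-4) + 0.5774·(-3) + 0.5774·(-4) = -6.3509.
u_2 = v_2 + 6.3509·e_1 = (-0.3333, 0.6667, -0.3333).
‖u_2‖ = 0.8165, so e_2 = (-0.4082, 0.8165, -0.4082).
e_1·v_3 = 0.5774·1 + 0.5774·2 + 0.5774·3 = 3.4641; e_2·v_3 = (-0.4082)·1 + 0.8165·2 + (-0.4082)·3 = 0.0000.
u_3 = v_3 − 3.4641·e_1 + 0.0000·e_2 = (-1.0000, 0.0000, 1.0000).

u_3 = (-1.0000, 0.0000, 1.0000)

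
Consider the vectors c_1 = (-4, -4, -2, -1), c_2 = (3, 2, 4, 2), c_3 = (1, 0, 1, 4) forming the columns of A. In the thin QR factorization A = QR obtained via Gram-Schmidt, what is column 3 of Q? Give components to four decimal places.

c_1 = (-4, -4, -2, -1); ‖c_1‖ = 6.0828, so q_1 = (-0.6576, -0.6576, -0.3288, -0.1644).
q_1·c_2 = (-0.6576)·3 + (-0.6576)·2 + (-0.3288)·4 + (-0.1644)·2 = -4.9320.
u_2 = c_2 + 4.9320·q_1 = (-0.2432, -1.2432, 2.3784, 1.1892).
‖u_2‖ = 2.9454, so q_2 = (-0.0826, -0.4221, 0.8075, 0.4037).
q_1·c_3 = (-0.6576)·1 + (-0.6576)·0 + (-0.3288)·1 + (-0.1644)·4 = -1.6440; q_2·c_3 = (-0.0826)·1 + (-0.4221)·0 + 0.8075·1 + 0.4037·4 = 2.3398.
u_3 = c_3 + 1.6440·q_1 − 2.3398·q_2 = (0.1121, -0.0935, -1.4299, 2.7850).
‖u_3‖ = 3.1341, so q_3 = (0.0358, -0.0298, -0.4562, 0.8886).

q_3 = (0.0358, -0.0298, -0.4562, 0.8886)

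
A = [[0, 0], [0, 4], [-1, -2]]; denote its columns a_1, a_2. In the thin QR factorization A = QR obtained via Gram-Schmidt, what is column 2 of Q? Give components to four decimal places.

q_2 = (0.0000, 1.0000, 0.0000)

a_1 = (0, 0, -1); ‖a_1‖ = 1.0000, so q_1 = (0.0000, 0.0000, -1.0000).
q_1·a_2 = 0.0000·0 + 0.0000·4 + (-1.0000)·(-2) = 2.0000.
u_2 = a_2 − 2.0000·q_1 = (0.0000, 4.0000, 0.0000).
‖u_2‖ = 4.0000, so q_2 = (0.0000, 1.0000, 0.0000).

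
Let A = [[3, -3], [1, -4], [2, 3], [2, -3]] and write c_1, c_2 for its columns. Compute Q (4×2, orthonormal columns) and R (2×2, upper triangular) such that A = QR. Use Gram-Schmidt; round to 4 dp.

c_1 = (3, 1, 2, 2); ‖c_1‖ = 4.2426, so e_1 = (0.7071, 0.2357, 0.4714, 0.4714).
e_1·c_2 = 0.7071·(-3) + 0.2357·(-4) + 0.4714·3 + 0.4714·(-3) = -3.0641.
u_2 = c_2 + 3.0641·e_1 = (-0.8333, -3.2778, 4.4444, -1.5556).
‖u_2‖ = 5.7975, so e_2 = (-0.1437, -0.5654, 0.7666, -0.2683).

Q = [[0.7071, -0.1437], [0.2357, -0.5654], [0.4714, 0.7666], [0.4714, -0.2683]], R = [[4.2426, -3.0641], [0.0000, 5.7975]]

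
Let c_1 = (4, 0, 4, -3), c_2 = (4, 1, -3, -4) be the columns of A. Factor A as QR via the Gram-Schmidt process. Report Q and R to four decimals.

Q = [[0.6247, 0.4079], [0.0000, 0.1672], [0.6247, -0.7628], [-0.4685, -0.4732]], R = [[6.4031, 2.4988], [0.0000, 5.9796]]

c_1 = (4, 0, 4, -3); ‖c_1‖ = 6.4031, so q_1 = (0.6247, 0.0000, 0.6247, -0.4685).
q_1·c_2 = 0.6247·4 + 0.0000·1 + 0.6247·(-3) + (-0.4685)·(-4) = 2.4988.
u_2 = c_2 − 2.4988·q_1 = (2.4390, 1.0000, -4.5610, -2.8293).
‖u_2‖ = 5.9796, so q_2 = (0.4079, 0.1672, -0.7628, -0.4732).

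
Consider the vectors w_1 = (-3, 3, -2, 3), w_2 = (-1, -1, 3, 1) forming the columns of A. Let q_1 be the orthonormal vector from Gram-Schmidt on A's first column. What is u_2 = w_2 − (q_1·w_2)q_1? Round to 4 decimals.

w_1 = (-3, 3, -2, 3); ‖w_1‖ = 5.5678, so q_1 = (-0.5388, 0.5388, -0.3592, 0.5388).
q_1·w_2 = (-0.5388)·(-1) + 0.5388·(-1) + (-0.3592)·3 + 0.5388·1 = -0.5388.
u_2 = w_2 + 0.5388·q_1 = (-1.2903, -0.7097, 2.8065, 1.2903).

u_2 = (-1.2903, -0.7097, 2.8065, 1.2903)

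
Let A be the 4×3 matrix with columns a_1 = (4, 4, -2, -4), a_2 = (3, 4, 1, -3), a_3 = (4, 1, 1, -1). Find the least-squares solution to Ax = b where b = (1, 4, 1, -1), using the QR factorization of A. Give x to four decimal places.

a_1 = (4, 4, -2, -4); ‖a_1‖ = 7.2111, so e_1 = (0.5547, 0.5547, -0.2774, -0.5547).
e_1·a_2 = 0.5547·3 + 0.5547·4 + (-0.2774)·1 + (-0.5547)·(-3) = 5.2697.
u_2 = a_2 − 5.2697·e_1 = (0.0769, 1.0769, 2.4615, -0.0769).
‖u_2‖ = 2.6890, so e_2 = (0.0286, 0.4005, 0.9154, -0.0286).
e_1·a_3 = 0.5547·4 + 0.5547·1 + (-0.2774)·1 + (-0.5547)·(-1) = 3.0509; e_2·a_3 = 0.0286·4 + 0.4005·1 + 0.9154·1 + (-0.0286)·(-1) = 1.4589.
u_3 = a_3 − 3.0509·e_1 − 1.4589·e_2 = (2.2660, -1.2766, 0.5106, 0.7340).
‖u_3‖ = 2.7502, so e_3 = (0.8239, -0.4642, 0.1857, 0.2669).
Qᵀb = (3.0509, 2.5746, -1.1140).
Back-substitute: x_3 = -1.1140/2.7502 = -0.4051.
x_2 = (2.5746 − 1.4589·(-0.4051))/2.6890 = 1.1772.
x_1 = (3.0509 − 5.2697·1.1772 − 3.0509·(-0.4051))/7.2111 = -0.2658.

x = (-0.2658, 1.1772, -0.4051)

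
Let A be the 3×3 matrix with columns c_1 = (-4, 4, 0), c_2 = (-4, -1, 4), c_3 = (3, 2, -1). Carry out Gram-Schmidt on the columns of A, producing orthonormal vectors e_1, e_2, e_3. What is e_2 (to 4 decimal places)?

e_1 = c_1/‖c_1‖ = (-4, 4, 0)/5.6569 = (-0.7071, 0.7071, 0.0000).
r_{12} = e_1·c_2 = 2.1213.
u_2 = c_2 − 2.1213·e_1 = (-2.5000, -2.5000, 4.0000).
‖u_2‖ = 5.3385, so e_2 = (-0.4683, -0.4683, 0.7493).

e_2 = (-0.4683, -0.4683, 0.7493)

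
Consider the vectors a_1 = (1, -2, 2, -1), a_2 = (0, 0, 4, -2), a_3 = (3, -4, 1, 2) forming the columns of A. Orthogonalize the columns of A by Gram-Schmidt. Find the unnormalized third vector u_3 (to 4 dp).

u_3 = (0.8000, 0.4000, 1.0000, 2.0000)

a_1 = (1, -2, 2, -1); ‖a_1‖ = 3.1623, so q_1 = (0.3162, -0.6325, 0.6325, -0.3162).
q_1·a_2 = 0.3162·0 + (-0.6325)·0 + 0.6325·4 + (-0.3162)·(-2) = 3.1623.
u_2 = a_2 − 3.1623·q_1 = (-1.0000, 2.0000, 2.0000, -1.0000).
‖u_2‖ = 3.1623, so q_2 = (-0.3162, 0.6325, 0.6325, -0.3162).
q_1·a_3 = 0.3162·3 + (-0.6325)·(-4) + 0.6325·1 + (-0.3162)·2 = 3.4785; q_2·a_3 = (-0.3162)·3 + 0.6325·(-4) + 0.6325·1 + (-0.3162)·2 = -3.4785.
u_3 = a_3 − 3.4785·q_1 + 3.4785·q_2 = (0.8000, 0.4000, 1.0000, 2.0000).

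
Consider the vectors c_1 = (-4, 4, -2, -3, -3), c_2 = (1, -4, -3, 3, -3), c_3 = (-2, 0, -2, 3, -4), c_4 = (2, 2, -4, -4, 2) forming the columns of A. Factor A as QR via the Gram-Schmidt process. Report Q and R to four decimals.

Q = [[-0.5443, -0.0058, -0.3019, 0.4034], [0.5443, -0.4663, 0.3533, 0.5345], [-0.2722, -0.5538, 0.3758, -0.6160], [-0.4082, 0.3497, 0.7852, 0.2738], [-0.4082, -0.5946, -0.1622, 0.3116]], R = [[7.3485, -1.9052, 2.0412, 1.9052], [0.0000, 6.3538, 4.5467, -1.3174], [0.0000, 0.0000, 2.8567, -4.8655], [0.0000, 0.0000, 0.0000, 3.8681]]

c_1 = (-4, 4, -2, -3, -3); ‖c_1‖ = 7.3485, so e_1 = (-0.5443, 0.5443, -0.2722, -0.4082, -0.4082).
e_1·c_2 = (-0.5443)·1 + 0.5443·(-4) + (-0.2722)·(-3) + (-0.4082)·3 + (-0.4082)·(-3) = -1.9052.
u_2 = c_2 + 1.9052·e_1 = (-0.0370, -2.9630, -3.5185, 2.2222, -3.7778).
‖u_2‖ = 6.3538, so e_2 = (-0.0058, -0.4663, -0.5538, 0.3497, -0.5946).
e_1·c_3 = (-0.5443)·(-2) + 0.5443·0 + (-0.2722)·(-2) + (-0.4082)·3 + (-0.4082)·(-4) = 2.0412; e_2·c_3 = (-0.0058)·(-2) + (-0.4663)·0 + (-0.5538)·(-2) + 0.3497·3 + (-0.5946)·(-4) = 4.5467.
u_3 = c_3 − 2.0412·e_1 − 4.5467·e_2 = (-0.8624, 1.0092, 1.0734, 2.2431, -0.4633).
‖u_3‖ = 2.8567, so e_3 = (-0.3019, 0.3533, 0.3758, 0.7852, -0.1622).
e_1·c_4 = (-0.5443)·2 + 0.5443·2 + (-0.2722)·(-4) + (-0.4082)·(-4) + (-0.4082)·2 = 1.9052; e_2·c_4 = (-0.0058)·2 + (-0.4663)·2 + (-0.5538)·(-4) + 0.3497·(-4) + (-0.5946)·2 = -1.3174; e_3·c_4 = (-0.3019)·2 + 0.3533·2 + 0.3758·(-4) + 0.7852·(-4) + (-0.1622)·2 = -4.8655.
u_4 = c_4 − 1.9052·e_1 + 1.3174·e_2 + 4.8655·e_3 = (1.5605, 2.0675, -2.3828, 1.0590, 1.2054).
‖u_4‖ = 3.8681, so e_4 = (0.4034, 0.5345, -0.6160, 0.2738, 0.3116).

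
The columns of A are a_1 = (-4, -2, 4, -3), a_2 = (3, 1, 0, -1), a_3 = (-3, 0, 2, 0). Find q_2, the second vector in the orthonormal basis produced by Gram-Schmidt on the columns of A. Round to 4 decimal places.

a_1 = (-4, -2, 4, -3); ‖a_1‖ = 6.7082, so q_1 = (-0.5963, -0.2981, 0.5963, -0.4472).
q_1·a_2 = (-0.5963)·3 + (-0.2981)·1 + 0.5963·0 + (-0.4472)·(-1) = -1.6398.
u_2 = a_2 + 1.6398·q_1 = (2.0222, 0.5111, 0.9778, -1.7333).
‖u_2‖ = 2.8829, so q_2 = (0.7015, 0.1773, 0.3392, -0.6012).

q_2 = (0.7015, 0.1773, 0.3392, -0.6012)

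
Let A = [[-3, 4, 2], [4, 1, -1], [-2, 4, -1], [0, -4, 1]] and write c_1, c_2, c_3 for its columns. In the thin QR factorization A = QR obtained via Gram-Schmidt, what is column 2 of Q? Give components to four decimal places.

e_2 = (0.3700, 0.5060, 0.4570, -0.6311)

c_1 = (-3, 4, -2, 0); ‖c_1‖ = 5.3852, so e_1 = (-0.5571, 0.7428, -0.3714, 0.0000).
e_1·c_2 = (-0.5571)·4 + 0.7428·1 + (-0.3714)·4 + 0.0000·(-4) = -2.9711.
u_2 = c_2 + 2.9711·e_1 = (2.3448, 3.2069, 2.8966, -4.0000).
‖u_2‖ = 6.3382, so e_2 = (0.3700, 0.5060, 0.4570, -0.6311).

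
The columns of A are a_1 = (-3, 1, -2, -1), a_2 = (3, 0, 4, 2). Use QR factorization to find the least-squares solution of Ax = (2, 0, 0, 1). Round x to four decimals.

x = (-0.6892, -0.1757)

a_1 = (-3, 1, -2, -1); ‖a_1‖ = 3.8730, so e_1 = (-0.7746, 0.2582, -0.5164, -0.2582).
e_1·a_2 = (-0.7746)·3 + 0.2582·0 + (-0.5164)·4 + (-0.2582)·2 = -4.9058.
u_2 = a_2 + 4.9058·e_1 = (-0.8000, 1.2667, 1.4667, 0.7333).
‖u_2‖ = 2.2211, so e_2 = (-0.3602, 0.5703, 0.6603, 0.3302).
Qᵀb = (-1.8074, -0.3902).
Back-substitute: x_2 = -0.3902/2.2211 = -0.1757.
x_1 = (-1.8074 + 4.9058·(-0.1757))/3.8730 = -0.6892.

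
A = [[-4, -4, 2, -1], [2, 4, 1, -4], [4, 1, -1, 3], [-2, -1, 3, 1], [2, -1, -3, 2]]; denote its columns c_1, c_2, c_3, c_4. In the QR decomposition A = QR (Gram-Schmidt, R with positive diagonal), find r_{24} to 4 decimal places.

r_{24} = -4.4302

e_1 = c_1/‖c_1‖ = (-4, 2, 4, -2, 2)/6.6332 = (-0.6030, 0.3015, 0.6030, -0.3015, 0.3015).
r_{12} = e_1·c_2 = 4.2212.
u_2 = c_2 − 4.2212·e_1 = (-1.4545, 2.7273, -1.5455, 0.2727, -2.2727).
‖u_2‖ = 4.1451, so e_2 = (-0.3509, 0.6580, -0.3728, 0.0658, -0.5483).
r_{24} = e_2·c_4 = -4.4302.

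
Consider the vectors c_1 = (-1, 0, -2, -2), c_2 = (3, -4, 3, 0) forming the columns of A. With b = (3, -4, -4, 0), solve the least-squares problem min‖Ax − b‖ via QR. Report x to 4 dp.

x = (1.2756, 0.7200)

c_1 = (-1, 0, -2, -2); ‖c_1‖ = 3.0000, so q_1 = (-0.3333, 0.0000, -0.6667, -0.6667).
q_1·c_2 = (-0.3333)·3 + 0.0000·(-4) + (-0.6667)·3 + (-0.6667)·0 = -3.0000.
u_2 = c_2 + 3.0000·q_1 = (2.0000, -4.0000, 1.0000, -2.0000).
‖u_2‖ = 5.0000, so q_2 = (0.4000, -0.8000, 0.2000, -0.4000).
Qᵀb = (1.6667, 3.6000).
Back-substitute: x_2 = 3.6000/5.0000 = 0.7200.
x_1 = (1.6667 + 3.0000·0.7200)/3.0000 = 1.2756.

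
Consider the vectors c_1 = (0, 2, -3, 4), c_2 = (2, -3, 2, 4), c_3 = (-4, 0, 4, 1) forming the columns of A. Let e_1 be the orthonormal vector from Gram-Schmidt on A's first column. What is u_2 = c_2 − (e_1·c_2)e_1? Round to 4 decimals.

c_1 = (0, 2, -3, 4); ‖c_1‖ = 5.3852, so e_1 = (0.0000, 0.3714, -0.5571, 0.7428).
e_1·c_2 = 0.0000·2 + 0.3714·(-3) + (-0.5571)·2 + 0.7428·4 = 0.7428.
u_2 = c_2 − 0.7428·e_1 = (2.0000, -3.2759, 2.4138, 3.4483).

u_2 = (2.0000, -3.2759, 2.4138, 3.4483)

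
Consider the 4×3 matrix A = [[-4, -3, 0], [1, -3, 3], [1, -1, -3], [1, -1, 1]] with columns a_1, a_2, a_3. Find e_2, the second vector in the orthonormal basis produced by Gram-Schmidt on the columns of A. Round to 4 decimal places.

e_2 = (-0.3657, -0.8070, -0.3279, -0.3279)

a_1 = (-4, 1, 1, 1); ‖a_1‖ = 4.3589, so e_1 = (-0.9177, 0.2294, 0.2294, 0.2294).
e_1·a_2 = (-0.9177)·(-3) + 0.2294·(-3) + 0.2294·(-1) + 0.2294·(-1) = 1.6059.
u_2 = a_2 − 1.6059·e_1 = (-1.5263, -3.3684, -1.3684, -1.3684).
‖u_2‖ = 4.1739, so e_2 = (-0.3657, -0.8070, -0.3279, -0.3279).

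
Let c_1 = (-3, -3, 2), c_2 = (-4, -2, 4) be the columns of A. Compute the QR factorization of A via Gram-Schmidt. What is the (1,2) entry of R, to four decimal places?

r_{12} = 5.5432

q_1 = c_1/‖c_1‖ = (-3, -3, 2)/4.6904 = (-0.6396, -0.6396, 0.4264).
r_{12} = q_1·c_2 = 5.5432.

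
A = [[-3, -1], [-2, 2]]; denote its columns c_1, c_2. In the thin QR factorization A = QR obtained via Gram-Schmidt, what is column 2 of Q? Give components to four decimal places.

q_2 = (-0.5547, 0.8321)

c_1 = (-3, -2); ‖c_1‖ = 3.6056, so q_1 = (-0.8321, -0.5547).
q_1·c_2 = (-0.8321)·(-1) + (-0.5547)·2 = -0.2774.
u_2 = c_2 + 0.2774·q_1 = (-1.2308, 1.8462).
‖u_2‖ = 2.2188, so q_2 = (-0.5547, 0.8321).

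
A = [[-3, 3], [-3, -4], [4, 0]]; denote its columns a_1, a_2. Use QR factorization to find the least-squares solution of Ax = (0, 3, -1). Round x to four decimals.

a_1 = (-3, -3, 4); ‖a_1‖ = 5.8310, so q_1 = (-0.5145, -0.5145, 0.6860).
q_1·a_2 = (-0.5145)·3 + (-0.5145)·(-4) + 0.6860·0 = 0.5145.
u_2 = a_2 − 0.5145·q_1 = (3.2647, -3.7353, -0.3529).
‖u_2‖ = 4.9735, so q_2 = (0.6564, -0.7510, -0.0710).
Qᵀb = (-2.2295, -2.1822).
Back-substitute: x_2 = -2.1822/4.9735 = -0.4388.
x_1 = (-2.2295 − 0.5145·(-0.4388))/5.8310 = -0.3436.

x = (-0.3436, -0.4388)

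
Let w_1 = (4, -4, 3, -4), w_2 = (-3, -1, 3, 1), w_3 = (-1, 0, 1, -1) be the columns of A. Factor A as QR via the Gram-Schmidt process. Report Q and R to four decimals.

Q = [[0.5298, -0.6262, -0.3962], [-0.5298, -0.2718, 0.4286], [0.3974, 0.7089, 0.0173], [-0.5298, 0.1772, -0.8118]], R = [[7.5498, -0.3974, 0.3974], [0.0000, 4.4544, 1.1579], [0.0000, 0.0000, 1.2253]]

w_1 = (4, -4, 3, -4); ‖w_1‖ = 7.5498, so q_1 = (0.5298, -0.5298, 0.3974, -0.5298).
q_1·w_2 = 0.5298·(-3) + (-0.5298)·(-1) + 0.3974·3 + (-0.5298)·1 = -0.3974.
u_2 = w_2 + 0.3974·q_1 = (-2.7895, -1.2105, 3.1579, 0.7895).
‖u_2‖ = 4.4544, so q_2 = (-0.6262, -0.2718, 0.7089, 0.1772).
q_1·w_3 = 0.5298·(-1) + (-0.5298)·0 + 0.3974·1 + (-0.5298)·(-1) = 0.3974; q_2·w_3 = (-0.6262)·(-1) + (-0.2718)·0 + 0.7089·1 + 0.1772·(-1) = 1.1579.
u_3 = w_3 − 0.3974·q_1 − 1.1579·q_2 = (-0.4854, 0.5252, 0.0212, -0.9947).
‖u_3‖ = 1.2253, so q_3 = (-0.3962, 0.4286, 0.0173, -0.8118).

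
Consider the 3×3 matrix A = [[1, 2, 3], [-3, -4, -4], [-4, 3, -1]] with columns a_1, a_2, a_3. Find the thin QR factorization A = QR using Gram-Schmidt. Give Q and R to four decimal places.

Q = [[0.1961, 0.3581, 0.9129], [-0.5883, -0.7018, 0.4017], [-0.7845, 0.6159, -0.0730]], R = [[5.0990, 0.3922, 3.7262], [0.0000, 5.3709, 3.2655], [0.0000, 0.0000, 1.2050]]

e_1 = a_1/‖a_1‖ = (1, -3, -4)/5.0990 = (0.1961, -0.5883, -0.7845).
r_{12} = e_1·a_2 = 0.3922.
u_2 = a_2 − 0.3922·e_1 = (1.9231, -3.7692, 3.3077).
‖u_2‖ = 5.3709, so e_2 = (0.3581, -0.7018, 0.6159).
r_{13} = e_1·a_3 = 3.7262; r_{23} = e_2·a_3 = 3.2655.
u_3 = a_3 − 3.7262·e_1 − 3.2655·e_2 = (1.1000, 0.4840, -0.0880).
‖u_3‖ = 1.2050, so e_3 = (0.9129, 0.4017, -0.0730).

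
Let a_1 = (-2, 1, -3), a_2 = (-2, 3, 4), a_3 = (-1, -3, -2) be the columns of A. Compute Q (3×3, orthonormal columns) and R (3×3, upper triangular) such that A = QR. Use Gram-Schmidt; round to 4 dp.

a_1 = (-2, 1, -3); ‖a_1‖ = 3.7417, so e_1 = (-0.5345, 0.2673, -0.8018).
e_1·a_2 = (-0.5345)·(-2) + 0.2673·3 + (-0.8018)·4 = -1.3363.
u_2 = a_2 + 1.3363·e_1 = (-2.7143, 3.3571, 2.9286).
‖u_2‖ = 5.2167, so e_2 = (-0.5203, 0.6435, 0.5614).
e_1·a_3 = (-0.5345)·(-1) + 0.2673·(-3) + (-0.8018)·(-2) = 1.3363; e_2·a_3 = (-0.5203)·(-1) + 0.6435·(-3) + 0.5614·(-2) = -2.5331.
u_3 = a_3 − 1.3363·e_1 + 2.5331·e_2 = (-1.6037, -1.7270, 0.4934).
‖u_3‖ = 2.4079, so e_3 = (-0.6660, -0.7172, 0.2049).

Q = [[-0.5345, -0.5203, -0.6660], [0.2673, 0.6435, -0.7172], [-0.8018, 0.5614, 0.2049]], R = [[3.7417, -1.3363, 1.3363], [0.0000, 5.2167, -2.5331], [0.0000, 0.0000, 2.4079]]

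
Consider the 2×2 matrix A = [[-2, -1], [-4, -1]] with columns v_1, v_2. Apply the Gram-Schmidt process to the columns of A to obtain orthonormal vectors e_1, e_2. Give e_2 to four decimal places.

e_2 = (-0.8944, 0.4472)

v_1 = (-2, -4); ‖v_1‖ = 4.4721, so e_1 = (-0.4472, -0.8944).
e_1·v_2 = (-0.4472)·(-1) + (-0.8944)·(-1) = 1.3416.
u_2 = v_2 − 1.3416·e_1 = (-0.4000, 0.2000).
‖u_2‖ = 0.4472, so e_2 = (-0.8944, 0.4472).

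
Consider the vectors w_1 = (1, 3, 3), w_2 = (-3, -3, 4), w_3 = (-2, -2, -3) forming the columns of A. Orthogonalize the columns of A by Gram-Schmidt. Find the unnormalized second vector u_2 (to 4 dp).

w_1 = (1, 3, 3); ‖w_1‖ = 4.3589, so e_1 = (0.2294, 0.6882, 0.6882).
e_1·w_2 = 0.2294·(-3) + 0.6882·(-3) + 0.6882·4 = 0.0000.
u_2 = w_2 + 0.0000·e_1 = (-3.0000, -3.0000, 4.0000).

u_2 = (-3.0000, -3.0000, 4.0000)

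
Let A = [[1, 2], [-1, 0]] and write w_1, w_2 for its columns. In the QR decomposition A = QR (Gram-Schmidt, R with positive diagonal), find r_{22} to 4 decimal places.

w_1 = (1, -1); ‖w_1‖ = 1.4142, so e_1 = (0.7071, -0.7071).
e_1·w_2 = 0.7071·2 + (-0.7071)·0 = 1.4142.
u_2 = w_2 − 1.4142·e_1 = (1.0000, 1.0000).
r_{22} = ‖u_2‖ = 1.4142.

r_{22} = 1.4142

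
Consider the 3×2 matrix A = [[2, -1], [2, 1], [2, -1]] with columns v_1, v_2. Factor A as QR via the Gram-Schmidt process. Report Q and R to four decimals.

v_1 = (2, 2, 2); ‖v_1‖ = 3.4641, so q_1 = (0.5774, 0.5774, 0.5774).
q_1·v_2 = 0.5774·(-1) + 0.5774·1 + 0.5774·(-1) = -0.5774.
u_2 = v_2 + 0.5774·q_1 = (-0.6667, 1.3333, -0.6667).
‖u_2‖ = 1.6330, so q_2 = (-0.4082, 0.8165, -0.4082).

Q = [[0.5774, -0.4082], [0.5774, 0.8165], [0.5774, -0.4082]], R = [[3.4641, -0.5774], [0.0000, 1.6330]]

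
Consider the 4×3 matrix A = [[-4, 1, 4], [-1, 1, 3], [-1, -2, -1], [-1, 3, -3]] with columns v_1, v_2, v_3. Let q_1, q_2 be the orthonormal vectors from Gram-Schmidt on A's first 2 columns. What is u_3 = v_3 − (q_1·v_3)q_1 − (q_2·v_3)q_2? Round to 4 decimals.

v_1 = (-4, -1, -1, -1); ‖v_1‖ = 4.3589, so q_1 = (-0.9177, -0.2294, -0.2294, -0.2294).
q_1·v_2 = (-0.9177)·1 + (-0.2294)·1 + (-0.2294)·(-2) + (-0.2294)·3 = -1.3765.
u_2 = v_2 + 1.3765·q_1 = (-0.2632, 0.6842, -2.3158, 2.6842).
‖u_2‖ = 3.6201, so q_2 = (-0.0727, 0.1890, -0.6397, 0.7415).
q_1·v_3 = (-0.9177)·4 + (-0.2294)·3 + (-0.2294)·(-1) + (-0.2294)·(-3) = -3.4412; q_2·v_3 = (-0.0727)·4 + 0.1890·3 + (-0.6397)·(-1) + 0.7415·(-3) = -1.3085.
u_3 = v_3 + 3.4412·q_1 + 1.3085·q_2 = (0.7470, 2.4578, -2.6265, -2.8193).

u_3 = (0.7470, 2.4578, -2.6265, -2.8193)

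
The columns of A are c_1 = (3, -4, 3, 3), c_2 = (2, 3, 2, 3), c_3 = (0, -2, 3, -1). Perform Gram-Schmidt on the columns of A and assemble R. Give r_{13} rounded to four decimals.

r_{13} = 2.1350

e_1 = c_1/‖c_1‖ = (3, -4, 3, 3)/6.5574 = (0.4575, -0.6100, 0.4575, 0.4575).
r_{13} = e_1·c_3 = 2.1350.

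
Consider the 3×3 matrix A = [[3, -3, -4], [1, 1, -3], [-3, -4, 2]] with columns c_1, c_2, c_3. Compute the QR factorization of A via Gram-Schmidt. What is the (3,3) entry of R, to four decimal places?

r_{33} = 2.1497

e_1 = c_1/‖c_1‖ = (3, 1, -3)/4.3589 = (0.6882, 0.2294, -0.6882).
r_{12} = e_1·c_2 = 0.9177.
u_2 = c_2 − 0.9177·e_1 = (-3.6316, 0.7895, -3.3684).
‖u_2‖ = 5.0158, so e_2 = (-0.7240, 0.1574, -0.6716).
r_{13} = e_1·c_3 = -4.8177; r_{23} = e_2·c_3 = 1.0808.
u_3 = c_3 + 4.8177·e_1 − 1.0808·e_2 = (0.0983, -2.0649, -0.5900).
r_{33} = ‖u_3‖ = 2.1497.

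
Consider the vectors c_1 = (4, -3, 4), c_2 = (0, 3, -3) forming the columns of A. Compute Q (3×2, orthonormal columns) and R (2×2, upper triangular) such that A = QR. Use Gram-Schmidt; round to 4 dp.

c_1 = (4, -3, 4); ‖c_1‖ = 6.4031, so e_1 = (0.6247, -0.4685, 0.6247).
e_1·c_2 = 0.6247·0 + (-0.4685)·3 + 0.6247·(-3) = -3.2796.
u_2 = c_2 + 3.2796·e_1 = (2.0488, 1.4634, -0.9512).
‖u_2‖ = 2.6914, so e_2 = (0.7612, 0.5437, -0.3534).

Q = [[0.6247, 0.7612], [-0.4685, 0.5437], [0.6247, -0.3534]], R = [[6.4031, -3.2796], [0.0000, 2.6914]]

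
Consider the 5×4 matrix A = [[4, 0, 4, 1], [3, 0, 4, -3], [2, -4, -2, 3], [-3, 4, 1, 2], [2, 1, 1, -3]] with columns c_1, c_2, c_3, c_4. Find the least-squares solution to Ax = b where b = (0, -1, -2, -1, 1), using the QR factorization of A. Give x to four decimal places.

q_1 = c_1/‖c_1‖ = (4, 3, 2, -3, 2)/6.4807 = (0.6172, 0.4629, 0.3086, -0.4629, 0.3086).
r_{12} = q_1·c_2 = -2.7775.
u_2 = c_2 + 2.7775·q_1 = (1.7143, 1.2857, -3.1429, 2.7143, 1.8571).
‖u_2‖ = 5.0285, so q_2 = (0.3409, 0.2557, -0.6250, 0.5398, 0.3693).
r_{13} = q_1·c_3 = 3.5490; r_{23} = q_2·c_3 = 4.5455.
u_3 = c_3 − 3.5490·q_1 − 4.5455·q_2 = (0.2599, 1.1949, -0.2542, 0.1893, -1.7740).
‖u_3‖ = 2.1778, so q_3 = (0.1193, 0.5487, -0.1167, 0.0869, -0.8146).
r_{14} = q_1·c_4 = -1.6973; r_{24} = q_2·c_4 = -2.3296; r_{34} = q_3·c_4 = 0.7406.
u_4 = c_4 + 1.6973·q_1 + 2.3296·q_2 − 0.7406·q_3 = (2.7534, -2.0250, 2.1543, 2.4074, -1.0125).
‖u_4‖ = 4.8108, so q_4 = (0.5723, -0.4209, 0.4478, 0.5004, -0.2105).
Qᵀb = (-0.3086, 0.8239, -1.2167, -1.1855).
Back-substitute: x_4 = -1.1855/4.8108 = -0.2464.
x_3 = (-1.2167 − 0.7406·(-0.2464))/2.1778 = -0.4749.
x_2 = (0.8239 − 4.5455·(-0.4749) + 2.3296·(-0.2464))/5.0285 = 0.4789.
x_1 = (-0.3086 + 2.7775·0.4789 − 3.5490·(-0.4749) + 1.6973·(-0.2464))/6.4807 = 0.3531.

x = (0.3531, 0.4789, -0.4749, -0.2464)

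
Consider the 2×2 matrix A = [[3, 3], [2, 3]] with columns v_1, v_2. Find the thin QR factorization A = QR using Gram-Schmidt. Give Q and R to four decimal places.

q_1 = v_1/‖v_1‖ = (3, 2)/3.6056 = (0.8321, 0.5547).
r_{12} = q_1·v_2 = 4.1603.
u_2 = v_2 − 4.1603·q_1 = (-0.4615, 0.6923).
‖u_2‖ = 0.8321, so q_2 = (-0.5547, 0.8321).

Q = [[0.8321, -0.5547], [0.5547, 0.8321]], R = [[3.6056, 4.1603], [0.0000, 0.8321]]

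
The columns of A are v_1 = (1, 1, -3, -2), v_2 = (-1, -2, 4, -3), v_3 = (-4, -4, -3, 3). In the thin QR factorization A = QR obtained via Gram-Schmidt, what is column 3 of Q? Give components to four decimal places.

e_3 = (-0.5925, -0.6674, -0.4491, 0.0437)

v_1 = (1, 1, -3, -2); ‖v_1‖ = 3.8730, so e_1 = (0.2582, 0.2582, -0.7746, -0.5164).
e_1·v_2 = 0.2582·(-1) + 0.2582·(-2) + (-0.7746)·4 + (-0.5164)·(-3) = -2.3238.
u_2 = v_2 + 2.3238·e_1 = (-0.4000, -1.4000, 2.2000, -4.2000).
‖u_2‖ = 4.9598, so e_2 = (-0.0806, -0.2823, 0.4436, -0.8468).
e_1·v_3 = 0.2582·(-4) + 0.2582·(-4) + (-0.7746)·(-3) + (-0.5164)·3 = -1.2910; e_2·v_3 = (-0.0806)·(-4) + (-0.2823)·(-4) + 0.4436·(-3) + (-0.8468)·3 = -2.4194.
u_3 = v_3 + 1.2910·e_1 + 2.4194·e_2 = (-3.8618, -4.3496, -2.9268, 0.2846).
‖u_3‖ = 6.5176, so e_3 = (-0.5925, -0.6674, -0.4491, 0.0437).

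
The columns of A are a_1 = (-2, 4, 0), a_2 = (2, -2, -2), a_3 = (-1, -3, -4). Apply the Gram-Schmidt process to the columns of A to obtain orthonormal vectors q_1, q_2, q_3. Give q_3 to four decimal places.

a_1 = (-2, 4, 0); ‖a_1‖ = 4.4721, so q_1 = (-0.4472, 0.8944, 0.0000).
q_1·a_2 = (-0.4472)·2 + 0.8944·(-2) + 0.0000·(-2) = -2.6833.
u_2 = a_2 + 2.6833·q_1 = (0.8000, 0.4000, -2.0000).
‖u_2‖ = 2.1909, so q_2 = (0.3651, 0.1826, -0.9129).
q_1·a_3 = (-0.4472)·(-1) + 0.8944·(-3) + 0.0000·(-4) = -2.2361; q_2·a_3 = 0.3651·(-1) + 0.1826·(-3) + (-0.9129)·(-4) = 2.7386.
u_3 = a_3 + 2.2361·q_1 − 2.7386·q_2 = (-3.0000, -1.5000, -1.5000).
‖u_3‖ = 3.6742, so q_3 = (-0.8165, -0.4082, -0.4082).

q_3 = (-0.8165, -0.4082, -0.4082)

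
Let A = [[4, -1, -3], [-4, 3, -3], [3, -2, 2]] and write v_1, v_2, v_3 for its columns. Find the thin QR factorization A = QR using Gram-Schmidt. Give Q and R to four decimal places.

v_1 = (4, -4, 3); ‖v_1‖ = 6.4031, so q_1 = (0.6247, -0.6247, 0.4685).
q_1·v_2 = 0.6247·(-1) + (-0.6247)·3 + 0.4685·(-2) = -3.4358.
u_2 = v_2 + 3.4358·q_1 = (1.1463, 0.8537, -0.3902).
‖u_2‖ = 1.4816, so q_2 = (0.7737, 0.5762, -0.2634).
q_1·v_3 = 0.6247·(-3) + (-0.6247)·(-3) + 0.4685·2 = 0.9370; q_2·v_3 = 0.7737·(-3) + 0.5762·(-3) + (-0.2634)·2 = -4.5765.
u_3 = v_3 − 0.9370·q_1 + 4.5765·q_2 = (-0.0444, 0.2222, 0.3556).
‖u_3‖ = 0.4216, so q_3 = (-0.1054, 0.5270, 0.8433).

Q = [[0.6247, 0.7737, -0.1054], [-0.6247, 0.5762, 0.5270], [0.4685, -0.2634, 0.8433]], R = [[6.4031, -3.4358, 0.9370], [0.0000, 1.4816, -4.5765], [0.0000, 0.0000, 0.4216]]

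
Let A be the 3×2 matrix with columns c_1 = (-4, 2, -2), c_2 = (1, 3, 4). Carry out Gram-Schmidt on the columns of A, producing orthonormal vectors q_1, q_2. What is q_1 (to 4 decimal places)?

q_1 = c_1/‖c_1‖ = (-4, 2, -2)/4.8990 = (-0.8165, 0.4082, -0.4082).

q_1 = (-0.8165, 0.4082, -0.4082)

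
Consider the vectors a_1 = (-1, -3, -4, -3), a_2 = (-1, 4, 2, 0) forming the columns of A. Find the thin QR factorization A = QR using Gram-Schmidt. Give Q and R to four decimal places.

Q = [[-0.1690, -0.4720], [-0.5071, 0.7255], [-0.6761, -0.0524], [-0.5071, -0.4982]], R = [[5.9161, -3.2116], [0.0000, 3.2689]]

e_1 = a_1/‖a_1‖ = (-1, -3, -4, -3)/5.9161 = (-0.1690, -0.5071, -0.6761, -0.5071).
r_{12} = e_1·a_2 = -3.2116.
u_2 = a_2 + 3.2116·e_1 = (-1.5429, 2.3714, -0.1714, -1.6286).
‖u_2‖ = 3.2689, so e_2 = (-0.4720, 0.7255, -0.0524, -0.4982).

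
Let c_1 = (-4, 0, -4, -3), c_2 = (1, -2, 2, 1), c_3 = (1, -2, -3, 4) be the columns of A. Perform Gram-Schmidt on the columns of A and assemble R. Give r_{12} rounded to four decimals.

r_{12} = -2.3426

c_1 = (-4, 0, -4, -3); ‖c_1‖ = 6.4031, so e_1 = (-0.6247, 0.0000, -0.6247, -0.4685).
r_{12} = e_1·c_2 = -2.3426.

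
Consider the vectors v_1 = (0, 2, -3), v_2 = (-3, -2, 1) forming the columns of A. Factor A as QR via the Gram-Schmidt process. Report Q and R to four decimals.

v_1 = (0, 2, -3); ‖v_1‖ = 3.6056, so q_1 = (0.0000, 0.5547, -0.8321).
q_1·v_2 = 0.0000·(-3) + 0.5547·(-2) + (-0.8321)·1 = -1.9415.
u_2 = v_2 + 1.9415·q_1 = (-3.0000, -0.9231, -0.6154).
‖u_2‖ = 3.1986, so q_2 = (-0.9379, -0.2886, -0.1924).

Q = [[0.0000, -0.9379], [0.5547, -0.2886], [-0.8321, -0.1924]], R = [[3.6056, -1.9415], [0.0000, 3.1986]]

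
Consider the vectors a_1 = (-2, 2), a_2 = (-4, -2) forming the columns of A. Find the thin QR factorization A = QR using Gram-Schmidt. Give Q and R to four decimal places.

q_1 = a_1/‖a_1‖ = (-2, 2)/2.8284 = (-0.7071, 0.7071).
r_{12} = q_1·a_2 = 1.4142.
u_2 = a_2 − 1.4142·q_1 = (-3.0000, -3.0000).
‖u_2‖ = 4.2426, so q_2 = (-0.7071, -0.7071).

Q = [[-0.7071, -0.7071], [0.7071, -0.7071]], R = [[2.8284, 1.4142], [0.0000, 4.2426]]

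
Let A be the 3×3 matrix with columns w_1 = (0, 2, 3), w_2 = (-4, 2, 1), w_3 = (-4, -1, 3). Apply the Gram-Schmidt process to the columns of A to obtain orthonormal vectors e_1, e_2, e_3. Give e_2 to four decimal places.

e_2 = (-0.9636, 0.2224, -0.1482)

w_1 = (0, 2, 3); ‖w_1‖ = 3.6056, so e_1 = (0.0000, 0.5547, 0.8321).
e_1·w_2 = 0.0000·(-4) + 0.5547·2 + 0.8321·1 = 1.9415.
u_2 = w_2 − 1.9415·e_1 = (-4.0000, 0.9231, -0.6154).
‖u_2‖ = 4.1510, so e_2 = (-0.9636, 0.2224, -0.1482).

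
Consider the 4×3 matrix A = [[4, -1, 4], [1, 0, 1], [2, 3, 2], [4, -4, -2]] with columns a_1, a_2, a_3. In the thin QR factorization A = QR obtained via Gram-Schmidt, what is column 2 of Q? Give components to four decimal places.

a_1 = (4, 1, 2, 4); ‖a_1‖ = 6.0828, so q_1 = (0.6576, 0.1644, 0.3288, 0.6576).
q_1·a_2 = 0.6576·(-1) + 0.1644·0 + 0.3288·3 + 0.6576·(-4) = -2.3016.
u_2 = a_2 + 2.3016·q_1 = (0.5135, 0.3784, 3.7568, -2.4865).
‖u_2‖ = 4.5500, so q_2 = (0.1129, 0.0832, 0.8257, -0.5465).

q_2 = (0.1129, 0.0832, 0.8257, -0.5465)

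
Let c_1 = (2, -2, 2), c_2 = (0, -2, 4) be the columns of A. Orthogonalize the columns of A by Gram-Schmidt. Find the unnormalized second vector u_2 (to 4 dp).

u_2 = (-2.0000, 0.0000, 2.0000)

c_1 = (2, -2, 2); ‖c_1‖ = 3.4641, so q_1 = (0.5774, -0.5774, 0.5774).
q_1·c_2 = 0.5774·0 + (-0.5774)·(-2) + 0.5774·4 = 3.4641.
u_2 = c_2 − 3.4641·q_1 = (-2.0000, 0.0000, 2.0000).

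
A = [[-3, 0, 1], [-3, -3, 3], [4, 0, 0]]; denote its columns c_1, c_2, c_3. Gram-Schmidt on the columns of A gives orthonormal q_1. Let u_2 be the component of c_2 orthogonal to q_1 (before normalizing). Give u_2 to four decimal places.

u_2 = (0.7941, -2.2059, -1.0588)

c_1 = (-3, -3, 4); ‖c_1‖ = 5.8310, so q_1 = (-0.5145, -0.5145, 0.6860).
q_1·c_2 = (-0.5145)·0 + (-0.5145)·(-3) + 0.6860·0 = 1.5435.
u_2 = c_2 − 1.5435·q_1 = (0.7941, -2.2059, -1.0588).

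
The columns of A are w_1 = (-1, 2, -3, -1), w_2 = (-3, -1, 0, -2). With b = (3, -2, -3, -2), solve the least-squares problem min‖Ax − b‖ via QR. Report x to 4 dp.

x = (0.3234, -0.2836)

q_1 = w_1/‖w_1‖ = (-1, 2, -3, -1)/3.8730 = (-0.2582, 0.5164, -0.7746, -0.2582).
r_{12} = q_1·w_2 = 0.7746.
u_2 = w_2 − 0.7746·q_1 = (-2.8000, -1.4000, 0.6000, -1.8000).
‖u_2‖ = 3.6606, so q_2 = (-0.7649, -0.3825, 0.1639, -0.4917).
Qᵀb = (1.0328, -1.0381).
Back-substitute: x_2 = -1.0381/3.6606 = -0.2836.
x_1 = (1.0328 − 0.7746·(-0.2836))/3.8730 = 0.3234.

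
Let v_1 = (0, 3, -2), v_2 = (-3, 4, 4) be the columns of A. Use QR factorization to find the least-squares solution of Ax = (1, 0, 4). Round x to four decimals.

q_1 = v_1/‖v_1‖ = (0, 3, -2)/3.6056 = (0.0000, 0.8321, -0.5547).
r_{12} = q_1·v_2 = 1.1094.
u_2 = v_2 − 1.1094·q_1 = (-3.0000, 3.0769, 4.6154).
‖u_2‖ = 6.3063, so q_2 = (-0.4757, 0.4879, 0.7319).
Qᵀb = (-2.2188, 2.4518).
Back-substitute: x_2 = 2.4518/6.3063 = 0.3888.
x_1 = (-2.2188 − 1.1094·0.3888)/3.6056 = -0.7350.

x = (-0.7350, 0.3888)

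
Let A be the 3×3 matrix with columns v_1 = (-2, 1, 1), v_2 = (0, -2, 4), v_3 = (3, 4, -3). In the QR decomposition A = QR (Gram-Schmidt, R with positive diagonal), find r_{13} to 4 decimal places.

v_1 = (-2, 1, 1); ‖v_1‖ = 2.4495, so q_1 = (-0.8165, 0.4082, 0.4082).
r_{13} = q_1·v_3 = -2.0412.

r_{13} = -2.0412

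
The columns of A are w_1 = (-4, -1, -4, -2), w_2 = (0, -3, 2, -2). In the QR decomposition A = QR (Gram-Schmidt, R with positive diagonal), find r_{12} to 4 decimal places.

w_1 = (-4, -1, -4, -2); ‖w_1‖ = 6.0828, so e_1 = (-0.6576, -0.1644, -0.6576, -0.3288).
r_{12} = e_1·w_2 = -0.1644.

r_{12} = -0.1644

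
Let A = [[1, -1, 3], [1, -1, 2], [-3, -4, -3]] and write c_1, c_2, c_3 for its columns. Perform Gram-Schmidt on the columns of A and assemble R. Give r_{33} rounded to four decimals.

r_{33} = 0.7071

q_1 = c_1/‖c_1‖ = (1, 1, -3)/3.3166 = (0.3015, 0.3015, -0.9045).
r_{12} = q_1·c_2 = 3.0151.
u_2 = c_2 − 3.0151·q_1 = (-1.9091, -1.9091, -1.2727).
‖u_2‖ = 2.9848, so q_2 = (-0.6396, -0.6396, -0.4264).
r_{13} = q_1·c_3 = 4.2212; r_{23} = q_2·c_3 = -1.9188.
u_3 = c_3 − 4.2212·q_1 + 1.9188·q_2 = (0.5000, -0.5000, 0.0000).
r_{33} = ‖u_3‖ = 0.7071.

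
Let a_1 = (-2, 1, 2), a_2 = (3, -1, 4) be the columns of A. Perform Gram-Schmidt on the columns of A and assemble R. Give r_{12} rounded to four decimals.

r_{12} = 0.3333

a_1 = (-2, 1, 2); ‖a_1‖ = 3.0000, so q_1 = (-0.6667, 0.3333, 0.6667).
r_{12} = q_1·a_2 = 0.3333.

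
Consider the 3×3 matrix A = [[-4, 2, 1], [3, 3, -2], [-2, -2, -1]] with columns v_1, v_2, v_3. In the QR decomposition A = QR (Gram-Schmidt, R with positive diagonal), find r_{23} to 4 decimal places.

v_1 = (-4, 3, -2); ‖v_1‖ = 5.3852, so e_1 = (-0.7428, 0.5571, -0.3714).
e_1·v_2 = (-0.7428)·2 + 0.5571·3 + (-0.3714)·(-2) = 0.9285.
u_2 = v_2 − 0.9285·e_1 = (2.6897, 2.4828, -1.6552).
‖u_2‖ = 4.0172, so e_2 = (0.6695, 0.6180, -0.4120).
r_{23} = e_2·v_3 = -0.1545.

r_{23} = -0.1545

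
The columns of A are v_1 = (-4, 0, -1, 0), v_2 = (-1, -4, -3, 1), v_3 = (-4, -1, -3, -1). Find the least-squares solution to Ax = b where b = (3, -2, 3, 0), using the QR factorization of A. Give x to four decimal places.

v_1 = (-4, 0, -1, 0); ‖v_1‖ = 4.1231, so q_1 = (-0.9701, 0.0000, -0.2425, 0.0000).
q_1·v_2 = (-0.9701)·(-1) + 0.0000·(-4) + (-0.2425)·(-3) + 0.0000·1 = 1.6977.
u_2 = v_2 − 1.6977·q_1 = (0.6471, -4.0000, -2.5882, 1.0000).
‖u_2‖ = 4.9110, so q_2 = (0.1318, -0.8145, -0.5270, 0.2036).
q_1·v_3 = (-0.9701)·(-4) + 0.0000·(-1) + (-0.2425)·(-3) + 0.0000·(-1) = 4.6082; q_2·v_3 = 0.1318·(-4) + (-0.8145)·(-1) + (-0.5270)·(-3) + 0.2036·(-1) = 1.6649.
u_3 = v_3 − 4.6082·q_1 − 1.6649·q_2 = (0.2512, 0.3561, -1.0049, -1.3390).
‖u_3‖ = 1.7299, so q_3 = (0.1452, 0.2058, -0.5809, -0.7740).
Qᵀb = (-3.6380, 0.4432, -1.7187).
Back-substitute: x_3 = -1.7187/1.7299 = -0.9935.
x_2 = (0.4432 − 1.6649·(-0.9935))/4.9110 = 0.4271.
x_1 = (-3.6380 − 1.6977·0.4271 − 4.6082·(-0.9935))/4.1231 = 0.0522.

x = (0.0522, 0.4271, -0.9935)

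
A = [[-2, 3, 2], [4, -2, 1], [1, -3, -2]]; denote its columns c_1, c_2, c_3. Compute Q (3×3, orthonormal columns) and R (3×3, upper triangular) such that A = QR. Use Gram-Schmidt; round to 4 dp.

Q = [[-0.4364, 0.4811, 0.7603], [0.8729, 0.4314, 0.2281], [0.2182, -0.7632, 0.6082]], R = [[4.5826, -3.7097, -0.4364], [0.0000, 2.8702, 2.9200], [0.0000, 0.0000, 0.5322]]

c_1 = (-2, 4, 1); ‖c_1‖ = 4.5826, so q_1 = (-0.4364, 0.8729, 0.2182).
q_1·c_2 = (-0.4364)·3 + 0.8729·(-2) + 0.2182·(-3) = -3.7097.
u_2 = c_2 + 3.7097·q_1 = (1.3810, 1.2381, -2.1905).
‖u_2‖ = 2.8702, so q_2 = (0.4811, 0.4314, -0.7632).
q_1·c_3 = (-0.4364)·2 + 0.8729·1 + 0.2182·(-2) = -0.4364; q_2·c_3 = 0.4811·2 + 0.4314·1 + (-0.7632)·(-2) = 2.9200.
u_3 = c_3 + 0.4364·q_1 − 2.9200·q_2 = (0.4046, 0.1214, 0.3237).
‖u_3‖ = 0.5322, so q_3 = (0.7603, 0.2281, 0.6082).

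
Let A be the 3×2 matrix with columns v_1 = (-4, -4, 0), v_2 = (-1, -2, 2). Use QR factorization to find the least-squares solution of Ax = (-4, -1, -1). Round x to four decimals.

v_1 = (-4, -4, 0); ‖v_1‖ = 5.6569, so e_1 = (-0.7071, -0.7071, 0.0000).
e_1·v_2 = (-0.7071)·(-1) + (-0.7071)·(-2) + 0.0000·2 = 2.1213.
u_2 = v_2 − 2.1213·e_1 = (0.5000, -0.5000, 2.0000).
‖u_2‖ = 2.1213, so e_2 = (0.2357, -0.2357, 0.9428).
Qᵀb = (3.5355, -1.6499).
Back-substitute: x_2 = -1.6499/2.1213 = -0.7778.
x_1 = (3.5355 − 2.1213·(-0.7778))/5.6569 = 0.9167.

x = (0.9167, -0.7778)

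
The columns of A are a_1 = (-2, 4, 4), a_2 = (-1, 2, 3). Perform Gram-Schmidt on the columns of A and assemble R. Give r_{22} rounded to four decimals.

r_{22} = 0.7454

e_1 = a_1/‖a_1‖ = (-2, 4, 4)/6.0000 = (-0.3333, 0.6667, 0.6667).
r_{12} = e_1·a_2 = 3.6667.
u_2 = a_2 − 3.6667·e_1 = (0.2222, -0.4444, 0.5556).
r_{22} = ‖u_2‖ = 0.7454.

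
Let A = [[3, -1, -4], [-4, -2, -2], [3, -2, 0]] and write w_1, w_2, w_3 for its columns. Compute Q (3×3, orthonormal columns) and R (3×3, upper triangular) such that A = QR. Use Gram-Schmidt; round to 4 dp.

e_1 = w_1/‖w_1‖ = (3, -4, 3)/5.8310 = (0.5145, -0.6860, 0.5145).
r_{12} = e_1·w_2 = -0.1715.
u_2 = w_2 + 0.1715·e_1 = (-0.9118, -2.1176, -1.9118).
‖u_2‖ = 2.9951, so e_2 = (-0.3044, -0.7070, -0.6383).
r_{13} = e_1·w_3 = -0.6860; r_{23} = e_2·w_3 = 2.6318.
u_3 = w_3 + 0.6860·e_1 − 2.6318·e_2 = (-2.8459, -0.6098, 2.0328).
‖u_3‖ = 3.5501, so e_3 = (-0.8016, -0.1718, 0.5726).

Q = [[0.5145, -0.3044, -0.8016], [-0.6860, -0.7070, -0.1718], [0.5145, -0.6383, 0.5726]], R = [[5.8310, -0.1715, -0.6860], [0.0000, 2.9951, 2.6318], [0.0000, 0.0000, 3.5501]]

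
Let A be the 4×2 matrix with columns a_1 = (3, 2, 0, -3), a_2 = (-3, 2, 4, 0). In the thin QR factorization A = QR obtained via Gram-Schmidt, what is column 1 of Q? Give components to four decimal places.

a_1 = (3, 2, 0, -3); ‖a_1‖ = 4.6904, so e_1 = (0.6396, 0.4264, 0.0000, -0.6396).

e_1 = (0.6396, 0.4264, 0.0000, -0.6396)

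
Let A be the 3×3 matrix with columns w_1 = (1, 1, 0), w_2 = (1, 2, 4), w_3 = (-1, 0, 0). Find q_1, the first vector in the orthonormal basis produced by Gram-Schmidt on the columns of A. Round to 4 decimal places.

w_1 = (1, 1, 0); ‖w_1‖ = 1.4142, so q_1 = (0.7071, 0.7071, 0.0000).

q_1 = (0.7071, 0.7071, 0.0000)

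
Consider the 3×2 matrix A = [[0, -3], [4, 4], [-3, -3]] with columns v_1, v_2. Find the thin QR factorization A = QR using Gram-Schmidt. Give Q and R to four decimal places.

Q = [[0.0000, -1.0000], [0.8000, 0.0000], [-0.6000, 0.0000]], R = [[5.0000, 5.0000], [0.0000, 3.0000]]

e_1 = v_1/‖v_1‖ = (0, 4, -3)/5.0000 = (0.0000, 0.8000, -0.6000).
r_{12} = e_1·v_2 = 5.0000.
u_2 = v_2 − 5.0000·e_1 = (-3.0000, 0.0000, 0.0000).
‖u_2‖ = 3.0000, so e_2 = (-1.0000, 0.0000, 0.0000).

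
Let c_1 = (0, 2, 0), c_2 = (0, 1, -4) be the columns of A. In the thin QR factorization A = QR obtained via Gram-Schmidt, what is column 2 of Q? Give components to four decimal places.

q_2 = (0.0000, 0.0000, -1.0000)

q_1 = c_1/‖c_1‖ = (0, 2, 0)/2.0000 = (0.0000, 1.0000, 0.0000).
r_{12} = q_1·c_2 = 1.0000.
u_2 = c_2 − 1.0000·q_1 = (0.0000, 0.0000, -4.0000).
‖u_2‖ = 4.0000, so q_2 = (0.0000, 0.0000, -1.0000).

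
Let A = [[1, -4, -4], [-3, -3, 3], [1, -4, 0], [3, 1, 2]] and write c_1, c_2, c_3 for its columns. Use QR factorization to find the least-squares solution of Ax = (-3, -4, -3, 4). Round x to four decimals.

q_1 = c_1/‖c_1‖ = (1, -3, 1, 3)/4.4721 = (0.2236, -0.6708, 0.2236, 0.6708).
r_{12} = q_1·c_2 = 0.8944.
u_2 = c_2 − 0.8944·q_1 = (-4.2000, -2.4000, -4.2000, 0.4000).
‖u_2‖ = 6.4187, so q_2 = (-0.6543, -0.3739, -0.6543, 0.0623).
r_{13} = q_1·c_3 = -1.5652; r_{23} = q_2·c_3 = 1.6203.
u_3 = c_3 + 1.5652·q_1 − 1.6203·q_2 = (-2.5898, 2.5558, 1.4102, 2.9490).
‖u_3‖ = 4.8913, so q_3 = (-0.5295, 0.5225, 0.2883, 0.6029).
Qᵀb = (4.0249, 5.6709, 1.0451).
Back-substitute: x_3 = 1.0451/4.8913 = 0.2137.
x_2 = (5.6709 − 1.6203·0.2137)/6.4187 = 0.8296.
x_1 = (4.0249 − 0.8944·0.8296 + 1.5652·0.2137)/4.4721 = 0.8089.

x = (0.8089, 0.8296, 0.2137)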